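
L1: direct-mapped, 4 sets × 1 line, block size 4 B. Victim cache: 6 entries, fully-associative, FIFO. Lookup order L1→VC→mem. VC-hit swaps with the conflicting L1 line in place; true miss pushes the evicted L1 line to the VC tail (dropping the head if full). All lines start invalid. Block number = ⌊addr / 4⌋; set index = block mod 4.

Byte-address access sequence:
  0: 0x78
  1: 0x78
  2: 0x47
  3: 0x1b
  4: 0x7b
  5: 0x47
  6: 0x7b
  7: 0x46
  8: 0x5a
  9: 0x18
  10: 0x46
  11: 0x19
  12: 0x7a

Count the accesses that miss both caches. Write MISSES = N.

MISSES = 4

  [0] addr=0x78 blk=30 s=2: MISS | VC []
  [1] addr=0x78 blk=30 s=2: L1-HIT | VC []
  [2] addr=0x47 blk=17 s=1: MISS | VC []
  [3] addr=0x1b blk=6 s=2: MISS | VC [30]
  [4] addr=0x7b blk=30 s=2: VC-HIT | VC [6]
  [5] addr=0x47 blk=17 s=1: L1-HIT | VC [6]
  [6] addr=0x7b blk=30 s=2: L1-HIT | VC [6]
  [7] addr=0x46 blk=17 s=1: L1-HIT | VC [6]
  [8] addr=0x5a blk=22 s=2: MISS | VC [6, 30]
  [9] addr=0x18 blk=6 s=2: VC-HIT | VC [22, 30]
  [10] addr=0x46 blk=17 s=1: L1-HIT | VC [22, 30]
  [11] addr=0x19 blk=6 s=2: L1-HIT | VC [22, 30]
  [12] addr=0x7a blk=30 s=2: VC-HIT | VC [22, 6]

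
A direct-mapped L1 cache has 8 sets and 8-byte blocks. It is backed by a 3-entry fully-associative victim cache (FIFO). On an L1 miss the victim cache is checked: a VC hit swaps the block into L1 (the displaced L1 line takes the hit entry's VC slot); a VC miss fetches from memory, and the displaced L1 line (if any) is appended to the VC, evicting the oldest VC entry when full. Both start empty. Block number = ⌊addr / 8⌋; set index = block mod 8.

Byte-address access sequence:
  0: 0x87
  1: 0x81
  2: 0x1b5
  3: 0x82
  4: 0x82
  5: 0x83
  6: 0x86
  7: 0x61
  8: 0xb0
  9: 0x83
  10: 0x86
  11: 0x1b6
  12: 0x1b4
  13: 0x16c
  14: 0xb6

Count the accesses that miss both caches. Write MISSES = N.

MISSES = 5

0: 0x87 (blk 16, set 0) → MISS  vc=[]
1: 0x81 (blk 16, set 0) → L1-HIT  vc=[]
2: 0x1b5 (blk 54, set 6) → MISS  vc=[]
3: 0x82 (blk 16, set 0) → L1-HIT  vc=[]
4: 0x82 (blk 16, set 0) → L1-HIT  vc=[]
5: 0x83 (blk 16, set 0) → L1-HIT  vc=[]
6: 0x86 (blk 16, set 0) → L1-HIT  vc=[]
7: 0x61 (blk 12, set 4) → MISS  vc=[]
8: 0xb0 (blk 22, set 6) → MISS  vc=[54]
9: 0x83 (blk 16, set 0) → L1-HIT  vc=[54]
10: 0x86 (blk 16, set 0) → L1-HIT  vc=[54]
11: 0x1b6 (blk 54, set 6) → VC-HIT  vc=[22]
12: 0x1b4 (blk 54, set 6) → L1-HIT  vc=[22]
13: 0x16c (blk 45, set 5) → MISS  vc=[22]
14: 0xb6 (blk 22, set 6) → VC-HIT  vc=[54]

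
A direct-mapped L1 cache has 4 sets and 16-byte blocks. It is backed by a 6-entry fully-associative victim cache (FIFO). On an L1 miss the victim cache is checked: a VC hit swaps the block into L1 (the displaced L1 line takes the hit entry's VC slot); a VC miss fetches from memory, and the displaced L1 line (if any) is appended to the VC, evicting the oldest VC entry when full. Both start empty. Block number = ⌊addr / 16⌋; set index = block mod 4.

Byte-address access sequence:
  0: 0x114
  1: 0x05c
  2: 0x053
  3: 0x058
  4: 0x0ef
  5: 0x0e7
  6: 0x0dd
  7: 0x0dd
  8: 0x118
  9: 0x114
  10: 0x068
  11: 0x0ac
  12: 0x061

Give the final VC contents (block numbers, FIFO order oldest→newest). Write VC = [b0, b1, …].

  [0] addr=0x114 blk=17 s=1: MISS | VC []
  [1] addr=0x5c blk=5 s=1: MISS | VC [17]
  [2] addr=0x53 blk=5 s=1: L1-HIT | VC [17]
  [3] addr=0x58 blk=5 s=1: L1-HIT | VC [17]
  [4] addr=0xef blk=14 s=2: MISS | VC [17]
  [5] addr=0xe7 blk=14 s=2: L1-HIT | VC [17]
  [6] addr=0xdd blk=13 s=1: MISS | VC [17, 5]
  [7] addr=0xdd blk=13 s=1: L1-HIT | VC [17, 5]
  [8] addr=0x118 blk=17 s=1: VC-HIT | VC [13, 5]
  [9] addr=0x114 blk=17 s=1: L1-HIT | VC [13, 5]
  [10] addr=0x68 blk=6 s=2: MISS | VC [13, 5, 14]
  [11] addr=0xac blk=10 s=2: MISS | VC [13, 5, 14, 6]
  [12] addr=0x61 blk=6 s=2: VC-HIT | VC [13, 5, 14, 10]

VC = [13, 5, 14, 10]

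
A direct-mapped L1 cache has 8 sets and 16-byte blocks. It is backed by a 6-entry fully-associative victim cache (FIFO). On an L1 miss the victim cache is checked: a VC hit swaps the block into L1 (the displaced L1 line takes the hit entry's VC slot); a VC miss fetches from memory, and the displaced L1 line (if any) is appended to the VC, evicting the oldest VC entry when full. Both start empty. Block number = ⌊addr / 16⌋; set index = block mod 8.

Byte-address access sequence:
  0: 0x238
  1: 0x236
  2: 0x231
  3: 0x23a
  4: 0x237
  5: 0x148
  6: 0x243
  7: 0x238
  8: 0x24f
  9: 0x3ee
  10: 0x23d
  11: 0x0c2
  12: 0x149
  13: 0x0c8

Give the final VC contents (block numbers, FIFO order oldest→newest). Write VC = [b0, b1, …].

VC = [20, 36]

  [0] addr=0x238 blk=35 s=3: MISS | VC []
  [1] addr=0x236 blk=35 s=3: L1-HIT | VC []
  [2] addr=0x231 blk=35 s=3: L1-HIT | VC []
  [3] addr=0x23a blk=35 s=3: L1-HIT | VC []
  [4] addr=0x237 blk=35 s=3: L1-HIT | VC []
  [5] addr=0x148 blk=20 s=4: MISS | VC []
  [6] addr=0x243 blk=36 s=4: MISS | VC [20]
  [7] addr=0x238 blk=35 s=3: L1-HIT | VC [20]
  [8] addr=0x24f blk=36 s=4: L1-HIT | VC [20]
  [9] addr=0x3ee blk=62 s=6: MISS | VC [20]
  [10] addr=0x23d blk=35 s=3: L1-HIT | VC [20]
  [11] addr=0xc2 blk=12 s=4: MISS | VC [20, 36]
  [12] addr=0x149 blk=20 s=4: VC-HIT | VC [12, 36]
  [13] addr=0xc8 blk=12 s=4: VC-HIT | VC [20, 36]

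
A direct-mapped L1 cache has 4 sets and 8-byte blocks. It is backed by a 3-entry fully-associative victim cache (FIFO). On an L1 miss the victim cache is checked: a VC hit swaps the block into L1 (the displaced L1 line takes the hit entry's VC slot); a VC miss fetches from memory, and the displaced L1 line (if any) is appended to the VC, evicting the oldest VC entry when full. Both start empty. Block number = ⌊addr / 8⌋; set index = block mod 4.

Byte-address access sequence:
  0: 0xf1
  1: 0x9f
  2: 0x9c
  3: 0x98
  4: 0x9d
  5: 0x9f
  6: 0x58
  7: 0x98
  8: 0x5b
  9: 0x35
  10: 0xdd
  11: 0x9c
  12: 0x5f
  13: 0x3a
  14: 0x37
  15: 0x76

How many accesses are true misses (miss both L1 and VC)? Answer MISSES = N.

  [0] addr=0xf1 blk=30 s=2: MISS | VC []
  [1] addr=0x9f blk=19 s=3: MISS | VC []
  [2] addr=0x9c blk=19 s=3: L1-HIT | VC []
  [3] addr=0x98 blk=19 s=3: L1-HIT | VC []
  [4] addr=0x9d blk=19 s=3: L1-HIT | VC []
  [5] addr=0x9f blk=19 s=3: L1-HIT | VC []
  [6] addr=0x58 blk=11 s=3: MISS | VC [19]
  [7] addr=0x98 blk=19 s=3: VC-HIT | VC [11]
  [8] addr=0x5b blk=11 s=3: VC-HIT | VC [19]
  [9] addr=0x35 blk=6 s=2: MISS | VC [19, 30]
  [10] addr=0xdd blk=27 s=3: MISS | VC [19, 30, 11]
  [11] addr=0x9c blk=19 s=3: VC-HIT | VC [27, 30, 11]
  [12] addr=0x5f blk=11 s=3: VC-HIT | VC [27, 30, 19]
  [13] addr=0x3a blk=7 s=3: MISS | VC [30, 19, 11]
  [14] addr=0x37 blk=6 s=2: L1-HIT | VC [30, 19, 11]
  [15] addr=0x76 blk=14 s=2: MISS | VC [19, 11, 6]

MISSES = 7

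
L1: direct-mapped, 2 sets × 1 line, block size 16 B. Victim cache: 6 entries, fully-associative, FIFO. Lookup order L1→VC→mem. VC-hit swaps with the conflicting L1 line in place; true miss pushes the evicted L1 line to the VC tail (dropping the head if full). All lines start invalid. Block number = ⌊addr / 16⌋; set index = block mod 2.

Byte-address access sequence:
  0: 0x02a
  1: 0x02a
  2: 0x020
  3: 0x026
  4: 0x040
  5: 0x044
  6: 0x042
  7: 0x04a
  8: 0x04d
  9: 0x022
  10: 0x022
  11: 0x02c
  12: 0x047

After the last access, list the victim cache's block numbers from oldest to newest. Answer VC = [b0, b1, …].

VC = [2]

0: 0x2a (blk 2, set 0) → MISS  vc=[]
1: 0x2a (blk 2, set 0) → L1-HIT  vc=[]
2: 0x20 (blk 2, set 0) → L1-HIT  vc=[]
3: 0x26 (blk 2, set 0) → L1-HIT  vc=[]
4: 0x40 (blk 4, set 0) → MISS  vc=[2]
5: 0x44 (blk 4, set 0) → L1-HIT  vc=[2]
6: 0x42 (blk 4, set 0) → L1-HIT  vc=[2]
7: 0x4a (blk 4, set 0) → L1-HIT  vc=[2]
8: 0x4d (blk 4, set 0) → L1-HIT  vc=[2]
9: 0x22 (blk 2, set 0) → VC-HIT  vc=[4]
10: 0x22 (blk 2, set 0) → L1-HIT  vc=[4]
11: 0x2c (blk 2, set 0) → L1-HIT  vc=[4]
12: 0x47 (blk 4, set 0) → VC-HIT  vc=[2]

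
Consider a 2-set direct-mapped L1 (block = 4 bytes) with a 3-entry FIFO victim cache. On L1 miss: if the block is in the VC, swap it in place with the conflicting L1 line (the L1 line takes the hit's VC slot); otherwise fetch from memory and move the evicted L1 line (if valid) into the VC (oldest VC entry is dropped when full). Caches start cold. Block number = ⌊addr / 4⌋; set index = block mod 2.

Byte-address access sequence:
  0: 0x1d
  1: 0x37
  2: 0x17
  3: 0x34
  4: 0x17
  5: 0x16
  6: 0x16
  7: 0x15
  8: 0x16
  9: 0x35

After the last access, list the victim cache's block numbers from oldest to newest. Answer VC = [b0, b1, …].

  [0] addr=0x1d blk=7 s=1: MISS | VC []
  [1] addr=0x37 blk=13 s=1: MISS | VC [7]
  [2] addr=0x17 blk=5 s=1: MISS | VC [7, 13]
  [3] addr=0x34 blk=13 s=1: VC-HIT | VC [7, 5]
  [4] addr=0x17 blk=5 s=1: VC-HIT | VC [7, 13]
  [5] addr=0x16 blk=5 s=1: L1-HIT | VC [7, 13]
  [6] addr=0x16 blk=5 s=1: L1-HIT | VC [7, 13]
  [7] addr=0x15 blk=5 s=1: L1-HIT | VC [7, 13]
  [8] addr=0x16 blk=5 s=1: L1-HIT | VC [7, 13]
  [9] addr=0x35 blk=13 s=1: VC-HIT | VC [7, 5]

VC = [7, 5]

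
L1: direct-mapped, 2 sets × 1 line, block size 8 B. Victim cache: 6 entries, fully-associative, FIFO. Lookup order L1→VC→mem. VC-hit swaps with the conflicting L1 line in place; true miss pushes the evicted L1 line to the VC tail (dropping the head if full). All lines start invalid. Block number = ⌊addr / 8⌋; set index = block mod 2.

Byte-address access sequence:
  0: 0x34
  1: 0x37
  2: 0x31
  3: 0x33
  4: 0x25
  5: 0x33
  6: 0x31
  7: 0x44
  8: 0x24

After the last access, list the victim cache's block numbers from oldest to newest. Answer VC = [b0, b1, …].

  [0] addr=0x34 blk=6 s=0: MISS | VC []
  [1] addr=0x37 blk=6 s=0: L1-HIT | VC []
  [2] addr=0x31 blk=6 s=0: L1-HIT | VC []
  [3] addr=0x33 blk=6 s=0: L1-HIT | VC []
  [4] addr=0x25 blk=4 s=0: MISS | VC [6]
  [5] addr=0x33 blk=6 s=0: VC-HIT | VC [4]
  [6] addr=0x31 blk=6 s=0: L1-HIT | VC [4]
  [7] addr=0x44 blk=8 s=0: MISS | VC [4, 6]
  [8] addr=0x24 blk=4 s=0: VC-HIT | VC [8, 6]

VC = [8, 6]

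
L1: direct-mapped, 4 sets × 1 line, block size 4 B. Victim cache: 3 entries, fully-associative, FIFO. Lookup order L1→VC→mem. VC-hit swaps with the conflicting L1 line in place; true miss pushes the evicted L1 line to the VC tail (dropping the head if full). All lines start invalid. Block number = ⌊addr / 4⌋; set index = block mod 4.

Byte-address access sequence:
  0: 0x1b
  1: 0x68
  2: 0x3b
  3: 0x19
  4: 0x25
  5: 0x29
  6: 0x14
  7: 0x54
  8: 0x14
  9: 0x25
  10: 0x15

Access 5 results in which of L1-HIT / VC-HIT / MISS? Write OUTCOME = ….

OUTCOME = MISS

0: 0x1b (blk 6, set 2) → MISS  vc=[]
1: 0x68 (blk 26, set 2) → MISS  vc=[6]
2: 0x3b (blk 14, set 2) → MISS  vc=[6, 26]
3: 0x19 (blk 6, set 2) → VC-HIT  vc=[14, 26]
4: 0x25 (blk 9, set 1) → MISS  vc=[14, 26]
5: 0x29 (blk 10, set 2) → MISS  vc=[14, 26, 6]
6: 0x14 (blk 5, set 1) → MISS  vc=[26, 6, 9]
7: 0x54 (blk 21, set 1) → MISS  vc=[6, 9, 5]
8: 0x14 (blk 5, set 1) → VC-HIT  vc=[6, 9, 21]
9: 0x25 (blk 9, set 1) → VC-HIT  vc=[6, 5, 21]
10: 0x15 (blk 5, set 1) → VC-HIT  vc=[6, 9, 21]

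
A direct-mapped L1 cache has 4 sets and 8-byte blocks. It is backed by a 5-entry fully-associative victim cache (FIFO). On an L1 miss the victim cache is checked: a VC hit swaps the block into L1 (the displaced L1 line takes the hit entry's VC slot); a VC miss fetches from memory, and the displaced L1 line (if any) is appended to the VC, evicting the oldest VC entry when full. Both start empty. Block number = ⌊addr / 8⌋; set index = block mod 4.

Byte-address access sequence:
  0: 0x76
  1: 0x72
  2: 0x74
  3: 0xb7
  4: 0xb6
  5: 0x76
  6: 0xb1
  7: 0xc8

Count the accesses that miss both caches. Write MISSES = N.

0: 0x76 (blk 14, set 2) → MISS  vc=[]
1: 0x72 (blk 14, set 2) → L1-HIT  vc=[]
2: 0x74 (blk 14, set 2) → L1-HIT  vc=[]
3: 0xb7 (blk 22, set 2) → MISS  vc=[14]
4: 0xb6 (blk 22, set 2) → L1-HIT  vc=[14]
5: 0x76 (blk 14, set 2) → VC-HIT  vc=[22]
6: 0xb1 (blk 22, set 2) → VC-HIT  vc=[14]
7: 0xc8 (blk 25, set 1) → MISS  vc=[14]

MISSES = 3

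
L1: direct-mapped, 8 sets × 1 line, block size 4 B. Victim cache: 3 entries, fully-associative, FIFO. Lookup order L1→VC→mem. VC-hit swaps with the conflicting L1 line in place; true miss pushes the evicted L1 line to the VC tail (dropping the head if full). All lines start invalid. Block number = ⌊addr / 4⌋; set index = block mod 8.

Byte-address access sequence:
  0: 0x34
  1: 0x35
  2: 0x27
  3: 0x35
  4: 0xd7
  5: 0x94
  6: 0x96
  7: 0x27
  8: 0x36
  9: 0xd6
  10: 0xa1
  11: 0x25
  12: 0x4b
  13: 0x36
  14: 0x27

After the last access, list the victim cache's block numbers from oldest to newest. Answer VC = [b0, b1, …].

#0 0x34→b13/s5 MISS; vc=[]
#1 0x35→b13/s5 L1-HIT; vc=[]
#2 0x27→b9/s1 MISS; vc=[]
#3 0x35→b13/s5 L1-HIT; vc=[]
#4 0xd7→b53/s5 MISS; vc=[13]
#5 0x94→b37/s5 MISS; vc=[13,53]
#6 0x96→b37/s5 L1-HIT; vc=[13,53]
#7 0x27→b9/s1 L1-HIT; vc=[13,53]
#8 0x36→b13/s5 VC-HIT; vc=[37,53]
#9 0xd6→b53/s5 VC-HIT; vc=[37,13]
#10 0xa1→b40/s0 MISS; vc=[37,13]
#11 0x25→b9/s1 L1-HIT; vc=[37,13]
#12 0x4b→b18/s2 MISS; vc=[37,13]
#13 0x36→b13/s5 VC-HIT; vc=[37,53]
#14 0x27→b9/s1 L1-HIT; vc=[37,53]

VC = [37, 53]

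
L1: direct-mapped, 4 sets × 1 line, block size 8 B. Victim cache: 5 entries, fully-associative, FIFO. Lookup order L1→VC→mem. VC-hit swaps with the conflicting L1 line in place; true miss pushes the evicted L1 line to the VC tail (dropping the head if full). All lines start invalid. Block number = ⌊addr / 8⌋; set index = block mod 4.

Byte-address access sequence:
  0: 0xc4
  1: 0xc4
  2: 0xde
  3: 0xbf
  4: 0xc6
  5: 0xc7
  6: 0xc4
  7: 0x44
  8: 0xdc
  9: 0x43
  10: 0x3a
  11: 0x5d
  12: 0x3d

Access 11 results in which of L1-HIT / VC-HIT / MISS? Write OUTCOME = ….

OUTCOME = MISS

#0 0xc4→b24/s0 MISS; vc=[]
#1 0xc4→b24/s0 L1-HIT; vc=[]
#2 0xde→b27/s3 MISS; vc=[]
#3 0xbf→b23/s3 MISS; vc=[27]
#4 0xc6→b24/s0 L1-HIT; vc=[27]
#5 0xc7→b24/s0 L1-HIT; vc=[27]
#6 0xc4→b24/s0 L1-HIT; vc=[27]
#7 0x44→b8/s0 MISS; vc=[27,24]
#8 0xdc→b27/s3 VC-HIT; vc=[23,24]
#9 0x43→b8/s0 L1-HIT; vc=[23,24]
#10 0x3a→b7/s3 MISS; vc=[23,24,27]
#11 0x5d→b11/s3 MISS; vc=[23,24,27,7]
#12 0x3d→b7/s3 VC-HIT; vc=[23,24,27,11]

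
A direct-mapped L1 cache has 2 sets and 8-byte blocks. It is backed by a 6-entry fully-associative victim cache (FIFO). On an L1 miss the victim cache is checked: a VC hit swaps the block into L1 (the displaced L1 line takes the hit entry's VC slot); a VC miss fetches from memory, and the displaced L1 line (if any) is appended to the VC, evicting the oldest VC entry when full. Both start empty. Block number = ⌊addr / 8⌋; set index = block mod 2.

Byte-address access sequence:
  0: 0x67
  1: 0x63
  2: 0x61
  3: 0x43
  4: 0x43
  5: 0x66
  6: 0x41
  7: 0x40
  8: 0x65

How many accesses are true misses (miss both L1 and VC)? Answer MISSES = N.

0: 0x67 (blk 12, set 0) → MISS  vc=[]
1: 0x63 (blk 12, set 0) → L1-HIT  vc=[]
2: 0x61 (blk 12, set 0) → L1-HIT  vc=[]
3: 0x43 (blk 8, set 0) → MISS  vc=[12]
4: 0x43 (blk 8, set 0) → L1-HIT  vc=[12]
5: 0x66 (blk 12, set 0) → VC-HIT  vc=[8]
6: 0x41 (blk 8, set 0) → VC-HIT  vc=[12]
7: 0x40 (blk 8, set 0) → L1-HIT  vc=[12]
8: 0x65 (blk 12, set 0) → VC-HIT  vc=[8]

MISSES = 2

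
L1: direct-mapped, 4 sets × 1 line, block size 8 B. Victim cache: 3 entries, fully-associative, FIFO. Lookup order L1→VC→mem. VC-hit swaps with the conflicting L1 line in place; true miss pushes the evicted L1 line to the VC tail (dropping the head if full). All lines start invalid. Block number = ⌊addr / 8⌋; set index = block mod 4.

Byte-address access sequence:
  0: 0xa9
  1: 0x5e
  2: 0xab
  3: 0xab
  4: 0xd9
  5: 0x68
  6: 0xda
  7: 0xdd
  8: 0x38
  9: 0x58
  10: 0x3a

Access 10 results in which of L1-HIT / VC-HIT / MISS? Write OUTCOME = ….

0: 0xa9 (blk 21, set 1) → MISS  vc=[]
1: 0x5e (blk 11, set 3) → MISS  vc=[]
2: 0xab (blk 21, set 1) → L1-HIT  vc=[]
3: 0xab (blk 21, set 1) → L1-HIT  vc=[]
4: 0xd9 (blk 27, set 3) → MISS  vc=[11]
5: 0x68 (blk 13, set 1) → MISS  vc=[11, 21]
6: 0xda (blk 27, set 3) → L1-HIT  vc=[11, 21]
7: 0xdd (blk 27, set 3) → L1-HIT  vc=[11, 21]
8: 0x38 (blk 7, set 3) → MISS  vc=[11, 21, 27]
9: 0x58 (blk 11, set 3) → VC-HIT  vc=[7, 21, 27]
10: 0x3a (blk 7, set 3) → VC-HIT  vc=[11, 21, 27]

OUTCOME = VC-HIT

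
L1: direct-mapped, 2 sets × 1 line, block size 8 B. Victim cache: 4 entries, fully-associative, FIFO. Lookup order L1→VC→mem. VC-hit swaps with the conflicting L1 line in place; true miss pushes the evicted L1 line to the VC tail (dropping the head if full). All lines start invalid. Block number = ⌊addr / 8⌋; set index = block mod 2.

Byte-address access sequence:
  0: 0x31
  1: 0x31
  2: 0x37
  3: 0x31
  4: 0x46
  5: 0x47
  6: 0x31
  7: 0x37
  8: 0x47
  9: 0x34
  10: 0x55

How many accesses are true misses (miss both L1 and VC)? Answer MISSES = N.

0: 0x31 (blk 6, set 0) → MISS  vc=[]
1: 0x31 (blk 6, set 0) → L1-HIT  vc=[]
2: 0x37 (blk 6, set 0) → L1-HIT  vc=[]
3: 0x31 (blk 6, set 0) → L1-HIT  vc=[]
4: 0x46 (blk 8, set 0) → MISS  vc=[6]
5: 0x47 (blk 8, set 0) → L1-HIT  vc=[6]
6: 0x31 (blk 6, set 0) → VC-HIT  vc=[8]
7: 0x37 (blk 6, set 0) → L1-HIT  vc=[8]
8: 0x47 (blk 8, set 0) → VC-HIT  vc=[6]
9: 0x34 (blk 6, set 0) → VC-HIT  vc=[8]
10: 0x55 (blk 10, set 0) → MISS  vc=[8, 6]

MISSES = 3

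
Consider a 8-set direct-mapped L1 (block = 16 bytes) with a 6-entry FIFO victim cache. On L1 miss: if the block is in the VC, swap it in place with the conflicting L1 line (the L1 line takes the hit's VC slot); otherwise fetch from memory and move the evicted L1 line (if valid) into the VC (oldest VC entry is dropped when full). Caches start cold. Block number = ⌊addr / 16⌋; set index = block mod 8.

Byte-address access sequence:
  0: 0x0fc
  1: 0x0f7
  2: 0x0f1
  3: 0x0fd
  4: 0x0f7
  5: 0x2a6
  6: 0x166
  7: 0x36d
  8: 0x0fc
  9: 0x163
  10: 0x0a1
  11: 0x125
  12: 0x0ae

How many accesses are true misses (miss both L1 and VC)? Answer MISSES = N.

MISSES = 6

  [0] addr=0xfc blk=15 s=7: MISS | VC []
  [1] addr=0xf7 blk=15 s=7: L1-HIT | VC []
  [2] addr=0xf1 blk=15 s=7: L1-HIT | VC []
  [3] addr=0xfd blk=15 s=7: L1-HIT | VC []
  [4] addr=0xf7 blk=15 s=7: L1-HIT | VC []
  [5] addr=0x2a6 blk=42 s=2: MISS | VC []
  [6] addr=0x166 blk=22 s=6: MISS | VC []
  [7] addr=0x36d blk=54 s=6: MISS | VC [22]
  [8] addr=0xfc blk=15 s=7: L1-HIT | VC [22]
  [9] addr=0x163 blk=22 s=6: VC-HIT | VC [54]
  [10] addr=0xa1 blk=10 s=2: MISS | VC [54, 42]
  [11] addr=0x125 blk=18 s=2: MISS | VC [54, 42, 10]
  [12] addr=0xae blk=10 s=2: VC-HIT | VC [54, 42, 18]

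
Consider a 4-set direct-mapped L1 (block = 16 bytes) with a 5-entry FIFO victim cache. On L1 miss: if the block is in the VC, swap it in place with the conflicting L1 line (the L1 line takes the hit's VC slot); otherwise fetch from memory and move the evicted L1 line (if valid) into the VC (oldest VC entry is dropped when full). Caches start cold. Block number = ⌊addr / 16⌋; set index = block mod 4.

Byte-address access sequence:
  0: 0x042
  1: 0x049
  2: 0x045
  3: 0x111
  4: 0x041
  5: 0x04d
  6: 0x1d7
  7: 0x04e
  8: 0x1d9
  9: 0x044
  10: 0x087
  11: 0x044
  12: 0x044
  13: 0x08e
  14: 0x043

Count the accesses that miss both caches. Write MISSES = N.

MISSES = 4

  [0] addr=0x42 blk=4 s=0: MISS | VC []
  [1] addr=0x49 blk=4 s=0: L1-HIT | VC []
  [2] addr=0x45 blk=4 s=0: L1-HIT | VC []
  [3] addr=0x111 blk=17 s=1: MISS | VC []
  [4] addr=0x41 blk=4 s=0: L1-HIT | VC []
  [5] addr=0x4d blk=4 s=0: L1-HIT | VC []
  [6] addr=0x1d7 blk=29 s=1: MISS | VC [17]
  [7] addr=0x4e blk=4 s=0: L1-HIT | VC [17]
  [8] addr=0x1d9 blk=29 s=1: L1-HIT | VC [17]
  [9] addr=0x44 blk=4 s=0: L1-HIT | VC [17]
  [10] addr=0x87 blk=8 s=0: MISS | VC [17, 4]
  [11] addr=0x44 blk=4 s=0: VC-HIT | VC [17, 8]
  [12] addr=0x44 blk=4 s=0: L1-HIT | VC [17, 8]
  [13] addr=0x8e blk=8 s=0: VC-HIT | VC [17, 4]
  [14] addr=0x43 blk=4 s=0: VC-HIT | VC [17, 8]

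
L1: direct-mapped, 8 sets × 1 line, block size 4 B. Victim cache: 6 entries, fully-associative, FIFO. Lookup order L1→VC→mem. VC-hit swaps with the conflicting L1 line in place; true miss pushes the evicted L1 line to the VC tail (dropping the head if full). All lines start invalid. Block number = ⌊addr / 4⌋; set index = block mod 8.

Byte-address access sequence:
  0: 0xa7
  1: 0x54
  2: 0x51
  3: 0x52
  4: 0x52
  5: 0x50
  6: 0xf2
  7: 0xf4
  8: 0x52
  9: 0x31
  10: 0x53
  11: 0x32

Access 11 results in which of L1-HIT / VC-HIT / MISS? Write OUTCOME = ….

OUTCOME = VC-HIT

#0 0xa7→b41/s1 MISS; vc=[]
#1 0x54→b21/s5 MISS; vc=[]
#2 0x51→b20/s4 MISS; vc=[]
#3 0x52→b20/s4 L1-HIT; vc=[]
#4 0x52→b20/s4 L1-HIT; vc=[]
#5 0x50→b20/s4 L1-HIT; vc=[]
#6 0xf2→b60/s4 MISS; vc=[20]
#7 0xf4→b61/s5 MISS; vc=[20,21]
#8 0x52→b20/s4 VC-HIT; vc=[60,21]
#9 0x31→b12/s4 MISS; vc=[60,21,20]
#10 0x53→b20/s4 VC-HIT; vc=[60,21,12]
#11 0x32→b12/s4 VC-HIT; vc=[60,21,20]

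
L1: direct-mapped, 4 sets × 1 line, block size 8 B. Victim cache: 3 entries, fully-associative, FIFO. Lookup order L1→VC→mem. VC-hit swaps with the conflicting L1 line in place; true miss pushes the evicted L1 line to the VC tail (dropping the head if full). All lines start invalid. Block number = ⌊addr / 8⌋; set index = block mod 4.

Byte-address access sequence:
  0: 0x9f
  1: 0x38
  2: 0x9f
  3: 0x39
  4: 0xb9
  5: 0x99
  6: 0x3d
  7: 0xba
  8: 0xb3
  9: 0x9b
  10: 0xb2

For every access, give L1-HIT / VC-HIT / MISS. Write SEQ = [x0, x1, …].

SEQ = [MISS, MISS, VC-HIT, VC-HIT, MISS, VC-HIT, VC-HIT, VC-HIT, MISS, VC-HIT, L1-HIT]

#0 0x9f→b19/s3 MISS; vc=[]
#1 0x38→b7/s3 MISS; vc=[19]
#2 0x9f→b19/s3 VC-HIT; vc=[7]
#3 0x39→b7/s3 VC-HIT; vc=[19]
#4 0xb9→b23/s3 MISS; vc=[19,7]
#5 0x99→b19/s3 VC-HIT; vc=[23,7]
#6 0x3d→b7/s3 VC-HIT; vc=[23,19]
#7 0xba→b23/s3 VC-HIT; vc=[7,19]
#8 0xb3→b22/s2 MISS; vc=[7,19]
#9 0x9b→b19/s3 VC-HIT; vc=[7,23]
#10 0xb2→b22/s2 L1-HIT; vc=[7,23]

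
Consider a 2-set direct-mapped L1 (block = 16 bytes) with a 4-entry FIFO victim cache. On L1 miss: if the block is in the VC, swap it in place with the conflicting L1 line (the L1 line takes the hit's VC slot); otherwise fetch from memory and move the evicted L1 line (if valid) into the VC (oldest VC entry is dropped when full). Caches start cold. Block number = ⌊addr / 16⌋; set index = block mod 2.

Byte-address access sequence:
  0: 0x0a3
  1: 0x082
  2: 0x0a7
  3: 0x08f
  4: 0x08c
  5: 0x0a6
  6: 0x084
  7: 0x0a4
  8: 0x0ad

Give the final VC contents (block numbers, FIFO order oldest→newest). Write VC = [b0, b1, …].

  [0] addr=0xa3 blk=10 s=0: MISS | VC []
  [1] addr=0x82 blk=8 s=0: MISS | VC [10]
  [2] addr=0xa7 blk=10 s=0: VC-HIT | VC [8]
  [3] addr=0x8f blk=8 s=0: VC-HIT | VC [10]
  [4] addr=0x8c blk=8 s=0: L1-HIT | VC [10]
  [5] addr=0xa6 blk=10 s=0: VC-HIT | VC [8]
  [6] addr=0x84 blk=8 s=0: VC-HIT | VC [10]
  [7] addr=0xa4 blk=10 s=0: VC-HIT | VC [8]
  [8] addr=0xad blk=10 s=0: L1-HIT | VC [8]

VC = [8]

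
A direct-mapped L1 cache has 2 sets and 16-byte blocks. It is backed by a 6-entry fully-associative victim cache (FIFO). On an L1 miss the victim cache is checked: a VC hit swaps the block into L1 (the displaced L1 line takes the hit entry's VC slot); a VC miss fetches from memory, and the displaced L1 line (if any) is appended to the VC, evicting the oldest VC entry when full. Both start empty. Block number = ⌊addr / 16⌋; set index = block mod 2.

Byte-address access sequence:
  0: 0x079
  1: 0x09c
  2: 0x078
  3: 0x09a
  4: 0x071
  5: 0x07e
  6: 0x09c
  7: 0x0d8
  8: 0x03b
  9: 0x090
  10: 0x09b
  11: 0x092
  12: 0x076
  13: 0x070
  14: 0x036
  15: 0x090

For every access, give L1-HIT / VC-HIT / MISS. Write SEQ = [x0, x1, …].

SEQ = [MISS, MISS, VC-HIT, VC-HIT, VC-HIT, L1-HIT, VC-HIT, MISS, MISS, VC-HIT, L1-HIT, L1-HIT, VC-HIT, L1-HIT, VC-HIT, VC-HIT]

0: 0x79 (blk 7, set 1) → MISS  vc=[]
1: 0x9c (blk 9, set 1) → MISS  vc=[7]
2: 0x78 (blk 7, set 1) → VC-HIT  vc=[9]
3: 0x9a (blk 9, set 1) → VC-HIT  vc=[7]
4: 0x71 (blk 7, set 1) → VC-HIT  vc=[9]
5: 0x7e (blk 7, set 1) → L1-HIT  vc=[9]
6: 0x9c (blk 9, set 1) → VC-HIT  vc=[7]
7: 0xd8 (blk 13, set 1) → MISS  vc=[7, 9]
8: 0x3b (blk 3, set 1) → MISS  vc=[7, 9, 13]
9: 0x90 (blk 9, set 1) → VC-HIT  vc=[7, 3, 13]
10: 0x9b (blk 9, set 1) → L1-HIT  vc=[7, 3, 13]
11: 0x92 (blk 9, set 1) → L1-HIT  vc=[7, 3, 13]
12: 0x76 (blk 7, set 1) → VC-HIT  vc=[9, 3, 13]
13: 0x70 (blk 7, set 1) → L1-HIT  vc=[9, 3, 13]
14: 0x36 (blk 3, set 1) → VC-HIT  vc=[9, 7, 13]
15: 0x90 (blk 9, set 1) → VC-HIT  vc=[3, 7, 13]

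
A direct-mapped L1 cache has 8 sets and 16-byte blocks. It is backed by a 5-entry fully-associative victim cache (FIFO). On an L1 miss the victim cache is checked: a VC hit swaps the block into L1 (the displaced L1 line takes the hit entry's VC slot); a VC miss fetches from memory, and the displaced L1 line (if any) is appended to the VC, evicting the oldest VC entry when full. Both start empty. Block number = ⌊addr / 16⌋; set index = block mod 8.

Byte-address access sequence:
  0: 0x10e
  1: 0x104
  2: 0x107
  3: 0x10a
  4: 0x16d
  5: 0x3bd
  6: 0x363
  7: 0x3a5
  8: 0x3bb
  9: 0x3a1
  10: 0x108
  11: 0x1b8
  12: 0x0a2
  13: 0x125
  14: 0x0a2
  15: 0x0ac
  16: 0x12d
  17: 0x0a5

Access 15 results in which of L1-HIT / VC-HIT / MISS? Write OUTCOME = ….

  [0] addr=0x10e blk=16 s=0: MISS | VC []
  [1] addr=0x104 blk=16 s=0: L1-HIT | VC []
  [2] addr=0x107 blk=16 s=0: L1-HIT | VC []
  [3] addr=0x10a blk=16 s=0: L1-HIT | VC []
  [4] addr=0x16d blk=22 s=6: MISS | VC []
  [5] addr=0x3bd blk=59 s=3: MISS | VC []
  [6] addr=0x363 blk=54 s=6: MISS | VC [22]
  [7] addr=0x3a5 blk=58 s=2: MISS | VC [22]
  [8] addr=0x3bb blk=59 s=3: L1-HIT | VC [22]
  [9] addr=0x3a1 blk=58 s=2: L1-HIT | VC [22]
  [10] addr=0x108 blk=16 s=0: L1-HIT | VC [22]
  [11] addr=0x1b8 blk=27 s=3: MISS | VC [22, 59]
  [12] addr=0xa2 blk=10 s=2: MISS | VC [22, 59, 58]
  [13] addr=0x125 blk=18 s=2: MISS | VC [22, 59, 58, 10]
  [14] addr=0xa2 blk=10 s=2: VC-HIT | VC [22, 59, 58, 18]
  [15] addr=0xac blk=10 s=2: L1-HIT | VC [22, 59, 58, 18]
  [16] addr=0x12d blk=18 s=2: VC-HIT | VC [22, 59, 58, 10]
  [17] addr=0xa5 blk=10 s=2: VC-HIT | VC [22, 59, 58, 18]

OUTCOME = L1-HIT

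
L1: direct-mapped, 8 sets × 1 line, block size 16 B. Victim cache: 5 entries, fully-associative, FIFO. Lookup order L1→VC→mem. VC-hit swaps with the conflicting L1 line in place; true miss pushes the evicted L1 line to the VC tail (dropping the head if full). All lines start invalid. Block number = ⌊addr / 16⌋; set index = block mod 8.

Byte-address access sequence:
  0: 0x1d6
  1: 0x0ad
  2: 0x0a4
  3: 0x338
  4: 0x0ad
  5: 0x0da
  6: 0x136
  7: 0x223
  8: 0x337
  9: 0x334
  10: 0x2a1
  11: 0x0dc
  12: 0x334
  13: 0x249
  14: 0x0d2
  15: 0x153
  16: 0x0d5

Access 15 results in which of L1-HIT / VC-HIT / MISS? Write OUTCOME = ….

  [0] addr=0x1d6 blk=29 s=5: MISS | VC []
  [1] addr=0xad blk=10 s=2: MISS | VC []
  [2] addr=0xa4 blk=10 s=2: L1-HIT | VC []
  [3] addr=0x338 blk=51 s=3: MISS | VC []
  [4] addr=0xad blk=10 s=2: L1-HIT | VC []
  [5] addr=0xda blk=13 s=5: MISS | VC [29]
  [6] addr=0x136 blk=19 s=3: MISS | VC [29, 51]
  [7] addr=0x223 blk=34 s=2: MISS | VC [29, 51, 10]
  [8] addr=0x337 blk=51 s=3: VC-HIT | VC [29, 19, 10]
  [9] addr=0x334 blk=51 s=3: L1-HIT | VC [29, 19, 10]
  [10] addr=0x2a1 blk=42 s=2: MISS | VC [29, 19, 10, 34]
  [11] addr=0xdc blk=13 s=5: L1-HIT | VC [29, 19, 10, 34]
  [12] addr=0x334 blk=51 s=3: L1-HIT | VC [29, 19, 10, 34]
  [13] addr=0x249 blk=36 s=4: MISS | VC [29, 19, 10, 34]
  [14] addr=0xd2 blk=13 s=5: L1-HIT | VC [29, 19, 10, 34]
  [15] addr=0x153 blk=21 s=5: MISS | VC [29, 19, 10, 34, 13]
  [16] addr=0xd5 blk=13 s=5: VC-HIT | VC [29, 19, 10, 34, 21]

OUTCOME = MISS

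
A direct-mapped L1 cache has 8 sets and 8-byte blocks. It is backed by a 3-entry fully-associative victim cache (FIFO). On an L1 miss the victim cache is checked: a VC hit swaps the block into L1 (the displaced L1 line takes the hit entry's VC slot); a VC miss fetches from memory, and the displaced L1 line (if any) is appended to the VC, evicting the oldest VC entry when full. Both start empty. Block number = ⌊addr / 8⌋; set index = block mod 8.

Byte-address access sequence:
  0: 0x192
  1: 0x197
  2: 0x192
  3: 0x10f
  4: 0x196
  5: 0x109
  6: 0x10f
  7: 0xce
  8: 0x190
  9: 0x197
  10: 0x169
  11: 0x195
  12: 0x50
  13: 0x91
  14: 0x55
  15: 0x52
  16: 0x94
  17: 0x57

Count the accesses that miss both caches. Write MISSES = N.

MISSES = 6

#0 0x192→b50/s2 MISS; vc=[]
#1 0x197→b50/s2 L1-HIT; vc=[]
#2 0x192→b50/s2 L1-HIT; vc=[]
#3 0x10f→b33/s1 MISS; vc=[]
#4 0x196→b50/s2 L1-HIT; vc=[]
#5 0x109→b33/s1 L1-HIT; vc=[]
#6 0x10f→b33/s1 L1-HIT; vc=[]
#7 0xce→b25/s1 MISS; vc=[33]
#8 0x190→b50/s2 L1-HIT; vc=[33]
#9 0x197→b50/s2 L1-HIT; vc=[33]
#10 0x169→b45/s5 MISS; vc=[33]
#11 0x195→b50/s2 L1-HIT; vc=[33]
#12 0x50→b10/s2 MISS; vc=[33,50]
#13 0x91→b18/s2 MISS; vc=[33,50,10]
#14 0x55→b10/s2 VC-HIT; vc=[33,50,18]
#15 0x52→b10/s2 L1-HIT; vc=[33,50,18]
#16 0x94→b18/s2 VC-HIT; vc=[33,50,10]
#17 0x57→b10/s2 VC-HIT; vc=[33,50,18]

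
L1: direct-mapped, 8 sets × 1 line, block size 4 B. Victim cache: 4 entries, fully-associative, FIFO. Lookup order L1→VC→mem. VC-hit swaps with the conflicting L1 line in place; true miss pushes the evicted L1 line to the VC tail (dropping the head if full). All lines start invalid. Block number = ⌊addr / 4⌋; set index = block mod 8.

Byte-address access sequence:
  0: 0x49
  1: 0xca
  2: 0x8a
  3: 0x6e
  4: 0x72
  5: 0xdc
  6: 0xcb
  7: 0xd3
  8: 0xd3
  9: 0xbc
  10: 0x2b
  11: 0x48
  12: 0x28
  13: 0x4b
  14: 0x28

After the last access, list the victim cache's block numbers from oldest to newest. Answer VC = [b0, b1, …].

VC = [28, 55, 50, 18]

0: 0x49 (blk 18, set 2) → MISS  vc=[]
1: 0xca (blk 50, set 2) → MISS  vc=[18]
2: 0x8a (blk 34, set 2) → MISS  vc=[18, 50]
3: 0x6e (blk 27, set 3) → MISS  vc=[18, 50]
4: 0x72 (blk 28, set 4) → MISS  vc=[18, 50]
5: 0xdc (blk 55, set 7) → MISS  vc=[18, 50]
6: 0xcb (blk 50, set 2) → VC-HIT  vc=[18, 34]
7: 0xd3 (blk 52, set 4) → MISS  vc=[18, 34, 28]
8: 0xd3 (blk 52, set 4) → L1-HIT  vc=[18, 34, 28]
9: 0xbc (blk 47, set 7) → MISS  vc=[18, 34, 28, 55]
10: 0x2b (blk 10, set 2) → MISS  vc=[34, 28, 55, 50]
11: 0x48 (blk 18, set 2) → MISS  vc=[28, 55, 50, 10]
12: 0x28 (blk 10, set 2) → VC-HIT  vc=[28, 55, 50, 18]
13: 0x4b (blk 18, set 2) → VC-HIT  vc=[28, 55, 50, 10]
14: 0x28 (blk 10, set 2) → VC-HIT  vc=[28, 55, 50, 18]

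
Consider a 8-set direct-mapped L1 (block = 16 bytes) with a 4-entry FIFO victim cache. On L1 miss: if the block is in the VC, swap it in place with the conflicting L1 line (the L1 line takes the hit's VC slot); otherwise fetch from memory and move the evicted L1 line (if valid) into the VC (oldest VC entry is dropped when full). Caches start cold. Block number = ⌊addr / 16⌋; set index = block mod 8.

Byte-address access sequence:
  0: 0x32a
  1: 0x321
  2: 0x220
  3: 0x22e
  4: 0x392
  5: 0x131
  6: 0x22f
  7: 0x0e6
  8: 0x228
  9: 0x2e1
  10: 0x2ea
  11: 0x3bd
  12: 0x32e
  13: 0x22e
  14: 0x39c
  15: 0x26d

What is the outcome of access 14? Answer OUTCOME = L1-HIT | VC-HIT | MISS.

OUTCOME = L1-HIT

  [0] addr=0x32a blk=50 s=2: MISS | VC []
  [1] addr=0x321 blk=50 s=2: L1-HIT | VC []
  [2] addr=0x220 blk=34 s=2: MISS | VC [50]
  [3] addr=0x22e blk=34 s=2: L1-HIT | VC [50]
  [4] addr=0x392 blk=57 s=1: MISS | VC [50]
  [5] addr=0x131 blk=19 s=3: MISS | VC [50]
  [6] addr=0x22f blk=34 s=2: L1-HIT | VC [50]
  [7] addr=0xe6 blk=14 s=6: MISS | VC [50]
  [8] addr=0x228 blk=34 s=2: L1-HIT | VC [50]
  [9] addr=0x2e1 blk=46 s=6: MISS | VC [50, 14]
  [10] addr=0x2ea blk=46 s=6: L1-HIT | VC [50, 14]
  [11] addr=0x3bd blk=59 s=3: MISS | VC [50, 14, 19]
  [12] addr=0x32e blk=50 s=2: VC-HIT | VC [34, 14, 19]
  [13] addr=0x22e blk=34 s=2: VC-HIT | VC [50, 14, 19]
  [14] addr=0x39c blk=57 s=1: L1-HIT | VC [50, 14, 19]
  [15] addr=0x26d blk=38 s=6: MISS | VC [50, 14, 19, 46]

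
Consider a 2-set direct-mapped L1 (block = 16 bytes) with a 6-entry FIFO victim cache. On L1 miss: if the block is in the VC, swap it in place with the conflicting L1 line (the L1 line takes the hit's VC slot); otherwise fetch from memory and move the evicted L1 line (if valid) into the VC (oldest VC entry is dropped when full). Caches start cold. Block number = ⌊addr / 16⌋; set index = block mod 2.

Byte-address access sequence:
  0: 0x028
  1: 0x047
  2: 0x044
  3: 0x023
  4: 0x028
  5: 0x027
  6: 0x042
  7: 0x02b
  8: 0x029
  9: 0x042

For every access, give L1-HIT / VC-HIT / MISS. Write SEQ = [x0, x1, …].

  [0] addr=0x28 blk=2 s=0: MISS | VC []
  [1] addr=0x47 blk=4 s=0: MISS | VC [2]
  [2] addr=0x44 blk=4 s=0: L1-HIT | VC [2]
  [3] addr=0x23 blk=2 s=0: VC-HIT | VC [4]
  [4] addr=0x28 blk=2 s=0: L1-HIT | VC [4]
  [5] addr=0x27 blk=2 s=0: L1-HIT | VC [4]
  [6] addr=0x42 blk=4 s=0: VC-HIT | VC [2]
  [7] addr=0x2b blk=2 s=0: VC-HIT | VC [4]
  [8] addr=0x29 blk=2 s=0: L1-HIT | VC [4]
  [9] addr=0x42 blk=4 s=0: VC-HIT | VC [2]

SEQ = [MISS, MISS, L1-HIT, VC-HIT, L1-HIT, L1-HIT, VC-HIT, VC-HIT, L1-HIT, VC-HIT]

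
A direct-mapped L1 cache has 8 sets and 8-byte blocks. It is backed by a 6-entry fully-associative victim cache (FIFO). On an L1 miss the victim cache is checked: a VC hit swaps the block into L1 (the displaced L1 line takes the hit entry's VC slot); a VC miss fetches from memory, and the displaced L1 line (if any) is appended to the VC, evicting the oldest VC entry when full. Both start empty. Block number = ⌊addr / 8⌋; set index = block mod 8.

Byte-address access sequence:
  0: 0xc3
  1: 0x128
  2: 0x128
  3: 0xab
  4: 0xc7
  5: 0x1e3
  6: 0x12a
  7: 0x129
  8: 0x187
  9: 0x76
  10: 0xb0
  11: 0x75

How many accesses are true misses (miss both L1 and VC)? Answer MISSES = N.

MISSES = 7

#0 0xc3→b24/s0 MISS; vc=[]
#1 0x128→b37/s5 MISS; vc=[]
#2 0x128→b37/s5 L1-HIT; vc=[]
#3 0xab→b21/s5 MISS; vc=[37]
#4 0xc7→b24/s0 L1-HIT; vc=[37]
#5 0x1e3→b60/s4 MISS; vc=[37]
#6 0x12a→b37/s5 VC-HIT; vc=[21]
#7 0x129→b37/s5 L1-HIT; vc=[21]
#8 0x187→b48/s0 MISS; vc=[21,24]
#9 0x76→b14/s6 MISS; vc=[21,24]
#10 0xb0→b22/s6 MISS; vc=[21,24,14]
#11 0x75→b14/s6 VC-HIT; vc=[21,24,22]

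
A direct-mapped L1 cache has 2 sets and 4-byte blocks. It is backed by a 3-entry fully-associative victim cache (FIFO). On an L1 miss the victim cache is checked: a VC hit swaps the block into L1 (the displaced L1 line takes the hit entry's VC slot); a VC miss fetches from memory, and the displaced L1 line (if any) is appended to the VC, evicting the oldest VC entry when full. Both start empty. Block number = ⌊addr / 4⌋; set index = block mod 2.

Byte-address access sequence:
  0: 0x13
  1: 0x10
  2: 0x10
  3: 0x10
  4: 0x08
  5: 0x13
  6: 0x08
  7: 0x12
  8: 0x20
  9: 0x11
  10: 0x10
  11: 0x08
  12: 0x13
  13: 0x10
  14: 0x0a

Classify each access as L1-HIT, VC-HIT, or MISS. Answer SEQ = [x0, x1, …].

  [0] addr=0x13 blk=4 s=0: MISS | VC []
  [1] addr=0x10 blk=4 s=0: L1-HIT | VC []
  [2] addr=0x10 blk=4 s=0: L1-HIT | VC []
  [3] addr=0x10 blk=4 s=0: L1-HIT | VC []
  [4] addr=0x8 blk=2 s=0: MISS | VC [4]
  [5] addr=0x13 blk=4 s=0: VC-HIT | VC [2]
  [6] addr=0x8 blk=2 s=0: VC-HIT | VC [4]
  [7] addr=0x12 blk=4 s=0: VC-HIT | VC [2]
  [8] addr=0x20 blk=8 s=0: MISS | VC [2, 4]
  [9] addr=0x11 blk=4 s=0: VC-HIT | VC [2, 8]
  [10] addr=0x10 blk=4 s=0: L1-HIT | VC [2, 8]
  [11] addr=0x8 blk=2 s=0: VC-HIT | VC [4, 8]
  [12] addr=0x13 blk=4 s=0: VC-HIT | VC [2, 8]
  [13] addr=0x10 blk=4 s=0: L1-HIT | VC [2, 8]
  [14] addr=0xa blk=2 s=0: VC-HIT | VC [4, 8]

SEQ = [MISS, L1-HIT, L1-HIT, L1-HIT, MISS, VC-HIT, VC-HIT, VC-HIT, MISS, VC-HIT, L1-HIT, VC-HIT, VC-HIT, L1-HIT, VC-HIT]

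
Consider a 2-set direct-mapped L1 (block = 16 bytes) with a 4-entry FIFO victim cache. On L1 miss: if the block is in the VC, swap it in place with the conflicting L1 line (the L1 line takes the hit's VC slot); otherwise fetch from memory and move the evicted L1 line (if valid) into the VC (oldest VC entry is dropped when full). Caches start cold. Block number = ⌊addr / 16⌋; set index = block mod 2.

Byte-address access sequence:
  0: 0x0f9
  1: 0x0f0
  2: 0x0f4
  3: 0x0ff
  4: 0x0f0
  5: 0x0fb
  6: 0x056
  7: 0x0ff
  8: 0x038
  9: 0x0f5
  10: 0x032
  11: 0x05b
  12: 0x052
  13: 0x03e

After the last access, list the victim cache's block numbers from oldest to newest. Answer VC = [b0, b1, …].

VC = [5, 15]

#0 0xf9→b15/s1 MISS; vc=[]
#1 0xf0→b15/s1 L1-HIT; vc=[]
#2 0xf4→b15/s1 L1-HIT; vc=[]
#3 0xff→b15/s1 L1-HIT; vc=[]
#4 0xf0→b15/s1 L1-HIT; vc=[]
#5 0xfb→b15/s1 L1-HIT; vc=[]
#6 0x56→b5/s1 MISS; vc=[15]
#7 0xff→b15/s1 VC-HIT; vc=[5]
#8 0x38→b3/s1 MISS; vc=[5,15]
#9 0xf5→b15/s1 VC-HIT; vc=[5,3]
#10 0x32→b3/s1 VC-HIT; vc=[5,15]
#11 0x5b→b5/s1 VC-HIT; vc=[3,15]
#12 0x52→b5/s1 L1-HIT; vc=[3,15]
#13 0x3e→b3/s1 VC-HIT; vc=[5,15]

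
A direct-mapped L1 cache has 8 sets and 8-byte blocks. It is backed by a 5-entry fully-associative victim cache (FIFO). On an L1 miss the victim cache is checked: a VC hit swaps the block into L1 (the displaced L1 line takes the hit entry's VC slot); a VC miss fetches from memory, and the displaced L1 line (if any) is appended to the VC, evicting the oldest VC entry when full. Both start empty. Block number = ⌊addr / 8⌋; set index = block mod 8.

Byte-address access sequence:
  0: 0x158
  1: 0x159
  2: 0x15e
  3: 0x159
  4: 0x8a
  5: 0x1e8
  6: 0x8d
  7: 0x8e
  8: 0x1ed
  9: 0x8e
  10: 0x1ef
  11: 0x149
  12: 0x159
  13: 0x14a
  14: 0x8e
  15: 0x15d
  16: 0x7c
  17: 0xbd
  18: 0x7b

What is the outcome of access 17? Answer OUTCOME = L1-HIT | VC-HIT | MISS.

OUTCOME = MISS

#0 0x158→b43/s3 MISS; vc=[]
#1 0x159→b43/s3 L1-HIT; vc=[]
#2 0x15e→b43/s3 L1-HIT; vc=[]
#3 0x159→b43/s3 L1-HIT; vc=[]
#4 0x8a→b17/s1 MISS; vc=[]
#5 0x1e8→b61/s5 MISS; vc=[]
#6 0x8d→b17/s1 L1-HIT; vc=[]
#7 0x8e→b17/s1 L1-HIT; vc=[]
#8 0x1ed→b61/s5 L1-HIT; vc=[]
#9 0x8e→b17/s1 L1-HIT; vc=[]
#10 0x1ef→b61/s5 L1-HIT; vc=[]
#11 0x149→b41/s1 MISS; vc=[17]
#12 0x159→b43/s3 L1-HIT; vc=[17]
#13 0x14a→b41/s1 L1-HIT; vc=[17]
#14 0x8e→b17/s1 VC-HIT; vc=[41]
#15 0x15d→b43/s3 L1-HIT; vc=[41]
#16 0x7c→b15/s7 MISS; vc=[41]
#17 0xbd→b23/s7 MISS; vc=[41,15]
#18 0x7b→b15/s7 VC-HIT; vc=[41,23]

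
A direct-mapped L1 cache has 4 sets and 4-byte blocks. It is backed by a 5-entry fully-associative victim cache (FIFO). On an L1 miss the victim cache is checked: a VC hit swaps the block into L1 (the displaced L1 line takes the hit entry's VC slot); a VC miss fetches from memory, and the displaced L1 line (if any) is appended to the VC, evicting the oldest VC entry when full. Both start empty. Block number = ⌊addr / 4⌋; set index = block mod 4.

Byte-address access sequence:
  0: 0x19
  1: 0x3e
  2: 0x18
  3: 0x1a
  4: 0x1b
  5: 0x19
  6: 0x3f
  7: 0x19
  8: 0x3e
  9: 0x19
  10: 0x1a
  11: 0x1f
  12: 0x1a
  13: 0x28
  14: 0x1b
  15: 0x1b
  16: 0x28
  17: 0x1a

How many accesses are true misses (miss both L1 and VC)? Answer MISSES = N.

MISSES = 4

0: 0x19 (blk 6, set 2) → MISS  vc=[]
1: 0x3e (blk 15, set 3) → MISS  vc=[]
2: 0x18 (blk 6, set 2) → L1-HIT  vc=[]
3: 0x1a (blk 6, set 2) → L1-HIT  vc=[]
4: 0x1b (blk 6, set 2) → L1-HIT  vc=[]
5: 0x19 (blk 6, set 2) → L1-HIT  vc=[]
6: 0x3f (blk 15, set 3) → L1-HIT  vc=[]
7: 0x19 (blk 6, set 2) → L1-HIT  vc=[]
8: 0x3e (blk 15, set 3) → L1-HIT  vc=[]
9: 0x19 (blk 6, set 2) → L1-HIT  vc=[]
10: 0x1a (blk 6, set 2) → L1-HIT  vc=[]
11: 0x1f (blk 7, set 3) → MISS  vc=[15]
12: 0x1a (blk 6, set 2) → L1-HIT  vc=[15]
13: 0x28 (blk 10, set 2) → MISS  vc=[15, 6]
14: 0x1b (blk 6, set 2) → VC-HIT  vc=[15, 10]
15: 0x1b (blk 6, set 2) → L1-HIT  vc=[15, 10]
16: 0x28 (blk 10, set 2) → VC-HIT  vc=[15, 6]
17: 0x1a (blk 6, set 2) → VC-HIT  vc=[15, 10]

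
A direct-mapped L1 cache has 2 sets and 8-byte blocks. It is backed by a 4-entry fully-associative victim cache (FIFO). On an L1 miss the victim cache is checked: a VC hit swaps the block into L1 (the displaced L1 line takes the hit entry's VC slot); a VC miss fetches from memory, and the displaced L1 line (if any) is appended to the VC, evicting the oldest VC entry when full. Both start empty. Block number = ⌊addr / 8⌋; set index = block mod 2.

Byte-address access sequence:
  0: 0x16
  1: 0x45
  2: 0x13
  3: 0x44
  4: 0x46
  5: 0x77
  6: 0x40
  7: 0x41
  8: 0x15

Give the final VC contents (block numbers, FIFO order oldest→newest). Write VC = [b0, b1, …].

VC = [8, 14]

  [0] addr=0x16 blk=2 s=0: MISS | VC []
  [1] addr=0x45 blk=8 s=0: MISS | VC [2]
  [2] addr=0x13 blk=2 s=0: VC-HIT | VC [8]
  [3] addr=0x44 blk=8 s=0: VC-HIT | VC [2]
  [4] addr=0x46 blk=8 s=0: L1-HIT | VC [2]
  [5] addr=0x77 blk=14 s=0: MISS | VC [2, 8]
  [6] addr=0x40 blk=8 s=0: VC-HIT | VC [2, 14]
  [7] addr=0x41 blk=8 s=0: L1-HIT | VC [2, 14]
  [8] addr=0x15 blk=2 s=0: VC-HIT | VC [8, 14]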